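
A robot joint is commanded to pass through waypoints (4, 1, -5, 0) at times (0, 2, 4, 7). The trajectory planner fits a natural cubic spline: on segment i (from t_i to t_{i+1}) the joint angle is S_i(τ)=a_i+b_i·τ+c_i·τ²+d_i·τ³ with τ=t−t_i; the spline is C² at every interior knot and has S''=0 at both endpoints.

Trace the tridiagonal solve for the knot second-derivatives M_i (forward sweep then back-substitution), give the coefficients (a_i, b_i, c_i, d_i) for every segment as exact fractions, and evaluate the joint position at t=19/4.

Δ: Δ0=-3/2, Δ1=-3, Δ2=5/3
row 1: diag=8, rhs=-9; c'=1/4, d'=-9/8
row 2: denom=10−2·1/4=19/2; d'=(28−2·-9/8)/(19/2)=121/38
back: M2=121/38
back: M1=-9/8−1/4·121/38=-73/38
M: M0=0, M1=-73/38, M2=121/38, M3=0
seg 0: a=4, c=M0/2=0, d=(M1−M0)/(6·2)=-73/456, b=Δ0−h0·(2M0+M1)/6=-49/57
seg 1: a=1, c=M1/2=-73/76, d=(M2−M1)/(6·2)=97/228, b=Δ1−h1·(2M1+M2)/6=-317/114
seg 2: a=-5, c=M2/2=121/76, d=(M3−M2)/(6·3)=-121/684, b=Δ2−h2·(2M2+M3)/6=-173/114
t_q=19/4 → seg 2, τ=3/4; S=-5+-173/114·τ+121/76·τ²+-121/684·τ³=-25863/4864

  seg 0: a=4 b=-49/57 c=0 d=-73/456
  seg 1: a=1 b=-317/114 c=-73/76 d=97/228
  seg 2: a=-5 b=-173/114 c=121/76 d=-121/684
S(19/4) = -25863/4864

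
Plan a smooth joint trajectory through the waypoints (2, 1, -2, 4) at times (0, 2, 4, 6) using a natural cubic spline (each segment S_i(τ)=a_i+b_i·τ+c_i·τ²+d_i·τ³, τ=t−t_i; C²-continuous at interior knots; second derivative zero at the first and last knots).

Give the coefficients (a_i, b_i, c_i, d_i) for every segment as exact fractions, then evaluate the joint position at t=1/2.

Δ: Δ0=-1/2, Δ1=-3/2, Δ2=3
row 1: diag=8, rhs=-6; c'=1/4, d'=-3/4
row 2: denom=8−2·1/4=15/2; d'=(27−2·-3/4)/(15/2)=19/5
back: M2=19/5
back: M1=-3/4−1/4·19/5=-17/10
M: M0=0, M1=-17/10, M2=19/5, M3=0
seg 0: a=2, c=M0/2=0, d=(M1−M0)/(6·2)=-17/120, b=Δ0−h0·(2M0+M1)/6=1/15
seg 1: a=1, c=M1/2=-17/20, d=(M2−M1)/(6·2)=11/24, b=Δ1−h1·(2M1+M2)/6=-49/30
seg 2: a=-2, c=M2/2=19/10, d=(M3−M2)/(6·2)=-19/60, b=Δ2−h2·(2M2+M3)/6=7/15
t_q=1/2 → seg 0, τ=1/2; S=2+1/15·τ+0·τ²+-17/120·τ³=129/64

  seg 0: a=2 b=1/15 c=0 d=-17/120
  seg 1: a=1 b=-49/30 c=-17/20 d=11/24
  seg 2: a=-2 b=7/15 c=19/10 d=-19/60
S(1/2) = 129/64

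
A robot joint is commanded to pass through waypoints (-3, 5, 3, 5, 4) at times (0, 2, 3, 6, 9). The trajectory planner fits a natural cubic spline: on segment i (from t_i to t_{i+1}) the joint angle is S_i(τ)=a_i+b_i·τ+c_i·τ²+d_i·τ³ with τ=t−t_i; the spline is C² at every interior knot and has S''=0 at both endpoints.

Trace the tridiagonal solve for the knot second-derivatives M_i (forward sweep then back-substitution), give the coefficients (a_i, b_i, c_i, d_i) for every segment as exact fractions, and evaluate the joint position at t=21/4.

Δ: Δ0=4, Δ1=-2, Δ2=2/3, Δ3=-1/3
row 1: diag=6, rhs=-36; c'=1/6, d'=-6
row 2: denom=8−1·1/6=47/6; d'=(16−1·-6)/(47/6)=132/47
row 3: denom=12−3·18/47=510/47; d'=(-6−3·132/47)/(510/47)=-113/85
back: M3=-113/85
back: M2=132/47−18/47·-113/85=282/85
back: M1=-6−1/6·282/85=-557/85
M: M0=0, M1=-557/85, M2=282/85, M3=-113/85, M4=0
seg 0: a=-3, c=M0/2=0, d=(M1−M0)/(6·2)=-557/1020, b=Δ0−h0·(2M0+M1)/6=1577/255
seg 1: a=5, c=M1/2=-557/170, d=(M2−M1)/(6·1)=839/510, b=Δ1−h1·(2M1+M2)/6=-94/255
seg 2: a=3, c=M2/2=141/85, d=(M3−M2)/(6·3)=-79/306, b=Δ2−h2·(2M2+M3)/6=-1013/510
seg 3: a=5, c=M3/2=-113/170, d=(M4−M3)/(6·3)=113/1530, b=Δ3−h3·(2M3+M4)/6=254/255
t_q=21/4 → seg 2, τ=9/4; S=3+-1013/510·τ+141/85·τ²+-79/306·τ³=43389/10880

  seg 0: a=-3 b=1577/255 c=0 d=-557/1020
  seg 1: a=5 b=-94/255 c=-557/170 d=839/510
  seg 2: a=3 b=-1013/510 c=141/85 d=-79/306
  seg 3: a=5 b=254/255 c=-113/170 d=113/1530
S(21/4) = 43389/10880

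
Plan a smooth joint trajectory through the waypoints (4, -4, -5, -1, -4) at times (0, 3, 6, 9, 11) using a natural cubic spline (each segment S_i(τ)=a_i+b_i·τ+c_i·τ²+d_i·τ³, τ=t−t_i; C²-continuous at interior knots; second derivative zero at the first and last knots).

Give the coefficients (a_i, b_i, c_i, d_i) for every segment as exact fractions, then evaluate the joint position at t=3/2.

Δ: Δ0=-8/3, Δ1=-1/3, Δ2=4/3, Δ3=-3/2
row 1: diag=12, rhs=14; c'=1/4, d'=7/6
row 2: denom=12−3·1/4=45/4; d'=(10−3·7/6)/(45/4)=26/45
row 3: denom=10−3·4/15=46/5; d'=(-17−3·26/45)/(46/5)=-281/138
back: M3=-281/138
back: M2=26/45−4/15·-281/138=232/207
back: M1=7/6−1/4·232/207=367/414
M: M0=0, M1=367/414, M2=232/207, M3=-281/138, M4=0
seg 0: a=4, c=M0/2=0, d=(M1−M0)/(6·3)=367/7452, b=Δ0−h0·(2M0+M1)/6=-2575/828
seg 1: a=-4, c=M1/2=367/828, d=(M2−M1)/(6·3)=97/7452, b=Δ1−h1·(2M1+M2)/6=-737/414
seg 2: a=-5, c=M2/2=116/207, d=(M3−M2)/(6·3)=-1307/7452, b=Δ2−h2·(2M2+M3)/6=1019/828
seg 3: a=-1, c=M3/2=-281/276, d=(M4−M3)/(6·2)=281/1656, b=Δ3−h3·(2M3+M4)/6=-59/414
t_q=3/2 → seg 0, τ=3/2; S=4+-2575/828·τ+0·τ²+367/7452·τ³=-367/736

  seg 0: a=4 b=-2575/828 c=0 d=367/7452
  seg 1: a=-4 b=-737/414 c=367/828 d=97/7452
  seg 2: a=-5 b=1019/828 c=116/207 d=-1307/7452
  seg 3: a=-1 b=-59/414 c=-281/276 d=281/1656
S(3/2) = -367/736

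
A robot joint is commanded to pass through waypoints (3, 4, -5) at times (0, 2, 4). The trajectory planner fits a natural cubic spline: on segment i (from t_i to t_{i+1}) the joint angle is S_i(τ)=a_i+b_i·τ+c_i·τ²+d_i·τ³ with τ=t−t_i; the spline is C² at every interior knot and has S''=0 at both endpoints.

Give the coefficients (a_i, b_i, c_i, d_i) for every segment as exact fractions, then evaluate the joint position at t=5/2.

Δ: Δ0=1/2, Δ1=-9/2
row 1: diag=8, rhs=-30; c'=1/4, d'=-15/4
back: M1=-15/4
M: M0=0, M1=-15/4, M2=0
seg 0: a=3, c=M0/2=0, d=(M1−M0)/(6·2)=-5/16, b=Δ0−h0·(2M0+M1)/6=7/4
seg 1: a=4, c=M1/2=-15/8, d=(M2−M1)/(6·2)=5/16, b=Δ1−h1·(2M1+M2)/6=-2
t_q=5/2 → seg 1, τ=1/2; S=4+-2·τ+-15/8·τ²+5/16·τ³=329/128

  seg 0: a=3 b=7/4 c=0 d=-5/16
  seg 1: a=4 b=-2 c=-15/8 d=5/16
S(5/2) = 329/128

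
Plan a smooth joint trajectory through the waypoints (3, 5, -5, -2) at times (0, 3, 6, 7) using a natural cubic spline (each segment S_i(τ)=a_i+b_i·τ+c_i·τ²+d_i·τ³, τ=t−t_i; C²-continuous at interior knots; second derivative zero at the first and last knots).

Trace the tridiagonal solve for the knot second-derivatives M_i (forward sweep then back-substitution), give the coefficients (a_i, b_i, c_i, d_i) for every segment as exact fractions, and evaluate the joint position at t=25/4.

Δ: Δ0=2/3, Δ1=-10/3, Δ2=3
row 1: diag=12, rhs=-24; c'=1/4, d'=-2
row 2: denom=8−3·1/4=29/4; d'=(38−3·-2)/(29/4)=176/29
back: M2=176/29
back: M1=-2−1/4·176/29=-102/29
M: M0=0, M1=-102/29, M2=176/29, M3=0
seg 0: a=3, c=M0/2=0, d=(M1−M0)/(6·3)=-17/87, b=Δ0−h0·(2M0+M1)/6=211/87
seg 1: a=5, c=M1/2=-51/29, d=(M2−M1)/(6·3)=139/261, b=Δ1−h1·(2M1+M2)/6=-248/87
seg 2: a=-5, c=M2/2=88/29, d=(M3−M2)/(6·1)=-88/87, b=Δ2−h2·(2M2+M3)/6=85/87
t_q=25/4 → seg 2, τ=1/4; S=-5+85/87·τ+88/29·τ²+-88/87·τ³=-1063/232

  seg 0: a=3 b=211/87 c=0 d=-17/87
  seg 1: a=5 b=-248/87 c=-51/29 d=139/261
  seg 2: a=-5 b=85/87 c=88/29 d=-88/87
S(25/4) = -1063/232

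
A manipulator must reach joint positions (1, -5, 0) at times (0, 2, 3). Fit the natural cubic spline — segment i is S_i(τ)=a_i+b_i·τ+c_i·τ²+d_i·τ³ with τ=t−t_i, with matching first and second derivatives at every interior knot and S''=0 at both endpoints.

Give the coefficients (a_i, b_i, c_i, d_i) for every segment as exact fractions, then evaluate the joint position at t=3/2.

  seg 0: a=1 b=-17/3 c=0 d=2/3
  seg 1: a=-5 b=7/3 c=4 d=-4/3
S(3/2) = -21/4

Δ: Δ0=-3, Δ1=5
row 1: diag=6, rhs=48; c'=1/6, d'=8
back: M1=8
M: M0=0, M1=8, M2=0
seg 0: a=1, c=M0/2=0, d=(M1−M0)/(6·2)=2/3, b=Δ0−h0·(2M0+M1)/6=-17/3
seg 1: a=-5, c=M1/2=4, d=(M2−M1)/(6·1)=-4/3, b=Δ1−h1·(2M1+M2)/6=7/3
t_q=3/2 → seg 0, τ=3/2; S=1+-17/3·τ+0·τ²+2/3·τ³=-21/4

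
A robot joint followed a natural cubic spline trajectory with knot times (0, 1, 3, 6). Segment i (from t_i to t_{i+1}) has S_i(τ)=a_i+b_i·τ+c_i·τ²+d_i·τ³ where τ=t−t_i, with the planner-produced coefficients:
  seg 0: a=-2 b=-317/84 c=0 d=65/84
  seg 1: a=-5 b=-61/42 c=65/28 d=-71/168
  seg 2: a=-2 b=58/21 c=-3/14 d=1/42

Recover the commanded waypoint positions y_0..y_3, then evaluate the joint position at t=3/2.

y_0=-2 y_1=-5 y_2=-2 y_3=5
S(3/2) = -2329/448

y_0 = S_0(0) = a_0 = -2
y_1 = S_1(0) = a_1 = -5
y_2 = S_2(0) = a_2 = -2
y_3 = S_2(3) = 5
t_q=3/2 is in segment 1 (τ=1/2); S_1(τ)=-2329/448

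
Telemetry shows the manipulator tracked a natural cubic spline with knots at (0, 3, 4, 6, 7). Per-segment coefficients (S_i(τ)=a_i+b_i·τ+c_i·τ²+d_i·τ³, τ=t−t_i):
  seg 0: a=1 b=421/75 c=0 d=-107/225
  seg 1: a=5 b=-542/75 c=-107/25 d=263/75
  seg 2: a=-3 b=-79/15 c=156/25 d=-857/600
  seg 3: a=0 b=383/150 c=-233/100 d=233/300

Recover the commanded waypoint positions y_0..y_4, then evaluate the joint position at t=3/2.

y_0=1 y_1=5 y_2=-3 y_3=0 y_4=1
S(3/2) = 1563/200

y_0 = S_0(0) = a_0 = 1
y_1 = S_1(0) = a_1 = 5
y_2 = S_2(0) = a_2 = -3
y_3 = S_3(0) = a_3 = 0
y_4 = S_3(1) = 1
t_q=3/2 is in segment 0 (τ=3/2); S_0(τ)=1563/200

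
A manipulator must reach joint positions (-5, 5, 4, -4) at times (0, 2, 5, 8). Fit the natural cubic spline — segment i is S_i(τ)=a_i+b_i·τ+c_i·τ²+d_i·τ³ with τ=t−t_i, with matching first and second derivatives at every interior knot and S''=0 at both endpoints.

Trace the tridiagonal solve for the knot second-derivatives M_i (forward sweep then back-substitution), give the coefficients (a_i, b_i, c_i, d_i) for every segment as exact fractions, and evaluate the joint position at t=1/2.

  seg 0: a=-5 b=223/37 c=0 d=-19/74
  seg 1: a=5 b=109/37 c=-57/37 d=149/999
  seg 2: a=4 b=-84/37 c=-22/111 d=22/999
S(1/2) = -1195/592

Δ: Δ0=5, Δ1=-1/3, Δ2=-8/3
row 1: diag=10, rhs=-32; c'=3/10, d'=-16/5
row 2: denom=12−3·3/10=111/10; d'=(-14−3·-16/5)/(111/10)=-44/111
back: M2=-44/111
back: M1=-16/5−3/10·-44/111=-114/37
M: M0=0, M1=-114/37, M2=-44/111, M3=0
seg 0: a=-5, c=M0/2=0, d=(M1−M0)/(6·2)=-19/74, b=Δ0−h0·(2M0+M1)/6=223/37
seg 1: a=5, c=M1/2=-57/37, d=(M2−M1)/(6·3)=149/999, b=Δ1−h1·(2M1+M2)/6=109/37
seg 2: a=4, c=M2/2=-22/111, d=(M3−M2)/(6·3)=22/999, b=Δ2−h2·(2M2+M3)/6=-84/37
t_q=1/2 → seg 0, τ=1/2; S=-5+223/37·τ+0·τ²+-19/74·τ³=-1195/592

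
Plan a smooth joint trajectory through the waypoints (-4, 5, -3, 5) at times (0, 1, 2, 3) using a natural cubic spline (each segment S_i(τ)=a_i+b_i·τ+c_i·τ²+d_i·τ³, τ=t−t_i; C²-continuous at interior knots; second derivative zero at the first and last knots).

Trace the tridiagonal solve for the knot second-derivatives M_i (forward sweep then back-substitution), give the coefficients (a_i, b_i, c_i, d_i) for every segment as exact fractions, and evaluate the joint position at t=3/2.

  seg 0: a=-4 b=73/5 c=0 d=-28/5
  seg 1: a=5 b=-11/5 c=-84/5 d=11
  seg 2: a=-3 b=-14/5 c=81/5 d=-27/5
S(3/2) = 43/40

Δ: Δ0=9, Δ1=-8, Δ2=8
row 1: diag=4, rhs=-102; c'=1/4, d'=-51/2
row 2: denom=4−1·1/4=15/4; d'=(96−1·-51/2)/(15/4)=162/5
back: M2=162/5
back: M1=-51/2−1/4·162/5=-168/5
M: M0=0, M1=-168/5, M2=162/5, M3=0
seg 0: a=-4, c=M0/2=0, d=(M1−M0)/(6·1)=-28/5, b=Δ0−h0·(2M0+M1)/6=73/5
seg 1: a=5, c=M1/2=-84/5, d=(M2−M1)/(6·1)=11, b=Δ1−h1·(2M1+M2)/6=-11/5
seg 2: a=-3, c=M2/2=81/5, d=(M3−M2)/(6·1)=-27/5, b=Δ2−h2·(2M2+M3)/6=-14/5
t_q=3/2 → seg 1, τ=1/2; S=5+-11/5·τ+-84/5·τ²+11·τ³=43/40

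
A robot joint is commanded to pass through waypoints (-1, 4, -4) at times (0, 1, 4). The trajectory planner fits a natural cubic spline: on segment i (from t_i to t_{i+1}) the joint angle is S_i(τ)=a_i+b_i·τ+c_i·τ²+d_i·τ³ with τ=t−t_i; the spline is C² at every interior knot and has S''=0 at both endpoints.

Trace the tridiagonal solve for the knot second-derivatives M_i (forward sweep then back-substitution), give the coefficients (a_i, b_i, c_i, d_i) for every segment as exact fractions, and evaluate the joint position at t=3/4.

Δ: Δ0=5, Δ1=-8/3
row 1: diag=8, rhs=-46; c'=3/8, d'=-23/4
back: M1=-23/4
M: M0=0, M1=-23/4, M2=0
seg 0: a=-1, c=M0/2=0, d=(M1−M0)/(6·1)=-23/24, b=Δ0−h0·(2M0+M1)/6=143/24
seg 1: a=4, c=M1/2=-23/8, d=(M2−M1)/(6·3)=23/72, b=Δ1−h1·(2M1+M2)/6=37/12
t_q=3/4 → seg 0, τ=3/4; S=-1+143/24·τ+0·τ²+-23/24·τ³=1569/512

  seg 0: a=-1 b=143/24 c=0 d=-23/24
  seg 1: a=4 b=37/12 c=-23/8 d=23/72
S(3/4) = 1569/512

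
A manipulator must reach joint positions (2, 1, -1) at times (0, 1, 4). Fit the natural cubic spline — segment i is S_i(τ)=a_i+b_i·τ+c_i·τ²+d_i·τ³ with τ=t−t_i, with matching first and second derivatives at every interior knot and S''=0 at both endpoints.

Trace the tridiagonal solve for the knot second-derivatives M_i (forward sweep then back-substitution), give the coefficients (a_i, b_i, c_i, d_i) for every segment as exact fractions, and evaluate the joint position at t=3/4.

Δ: Δ0=-1, Δ1=-2/3
row 1: diag=8, rhs=2; c'=3/8, d'=1/4
back: M1=1/4
M: M0=0, M1=1/4, M2=0
seg 0: a=2, c=M0/2=0, d=(M1−M0)/(6·1)=1/24, b=Δ0−h0·(2M0+M1)/6=-25/24
seg 1: a=1, c=M1/2=1/8, d=(M2−M1)/(6·3)=-1/72, b=Δ1−h1·(2M1+M2)/6=-11/12
t_q=3/4 → seg 0, τ=3/4; S=2+-25/24·τ+0·τ²+1/24·τ³=633/512

  seg 0: a=2 b=-25/24 c=0 d=1/24
  seg 1: a=1 b=-11/12 c=1/8 d=-1/72
S(3/4) = 633/512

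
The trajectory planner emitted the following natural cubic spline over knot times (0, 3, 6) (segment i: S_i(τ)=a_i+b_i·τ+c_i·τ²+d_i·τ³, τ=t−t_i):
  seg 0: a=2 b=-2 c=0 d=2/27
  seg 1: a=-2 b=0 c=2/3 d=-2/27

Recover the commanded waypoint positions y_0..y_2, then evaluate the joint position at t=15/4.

y_0 = S_0(0) = a_0 = 2
y_1 = S_1(0) = a_1 = -2
y_2 = S_1(3) = 2
t_q=15/4 is in segment 1 (τ=3/4); S_1(τ)=-53/32

y_0=2 y_1=-2 y_2=2
S(15/4) = -53/32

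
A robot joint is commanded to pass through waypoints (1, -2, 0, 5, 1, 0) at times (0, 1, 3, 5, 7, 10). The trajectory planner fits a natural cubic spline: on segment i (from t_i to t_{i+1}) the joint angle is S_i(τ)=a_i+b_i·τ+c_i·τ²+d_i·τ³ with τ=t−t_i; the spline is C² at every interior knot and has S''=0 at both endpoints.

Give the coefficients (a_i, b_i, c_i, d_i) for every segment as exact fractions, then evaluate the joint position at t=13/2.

Δ: Δ0=-3, Δ1=1, Δ2=5/2, Δ3=-2, Δ4=-1/3
row 1: diag=6, rhs=24; c'=1/3, d'=4
row 2: denom=8−2·1/3=22/3; d'=(9−2·4)/(22/3)=3/22
row 3: denom=8−2·3/11=82/11; d'=(-27−2·3/22)/(82/11)=-150/41
row 4: denom=10−2·11/41=388/41; d'=(10−2·-150/41)/(388/41)=355/194
back: M4=355/194
back: M3=-150/41−11/41·355/194=-805/194
back: M2=3/22−3/11·-805/194=123/97
back: M1=4−1/3·123/97=347/97
M: M0=0, M1=347/97, M2=123/97, M3=-805/194, M4=355/194, M5=0
seg 0: a=1, c=M0/2=0, d=(M1−M0)/(6·1)=347/582, b=Δ0−h0·(2M0+M1)/6=-2093/582
seg 1: a=-2, c=M1/2=347/194, d=(M2−M1)/(6·2)=-56/291, b=Δ1−h1·(2M1+M2)/6=-526/291
seg 2: a=0, c=M2/2=123/194, d=(M3−M2)/(6·2)=-1051/2328, b=Δ2−h2·(2M2+M3)/6=884/291
seg 3: a=5, c=M3/2=-805/388, d=(M4−M3)/(6·2)=145/291, b=Δ3−h3·(2M3+M4)/6=91/582
seg 4: a=1, c=M4/2=355/388, d=(M5−M4)/(6·3)=-355/3492, b=Δ4−h4·(2M4+M5)/6=-1259/582
t_q=13/2 → seg 3, τ=3/2; S=5+91/582·τ+-805/388·τ²+145/291·τ³=3489/1552

  seg 0: a=1 b=-2093/582 c=0 d=347/582
  seg 1: a=-2 b=-526/291 c=347/194 d=-56/291
  seg 2: a=0 b=884/291 c=123/194 d=-1051/2328
  seg 3: a=5 b=91/582 c=-805/388 d=145/291
  seg 4: a=1 b=-1259/582 c=355/388 d=-355/3492
S(13/2) = 3489/1552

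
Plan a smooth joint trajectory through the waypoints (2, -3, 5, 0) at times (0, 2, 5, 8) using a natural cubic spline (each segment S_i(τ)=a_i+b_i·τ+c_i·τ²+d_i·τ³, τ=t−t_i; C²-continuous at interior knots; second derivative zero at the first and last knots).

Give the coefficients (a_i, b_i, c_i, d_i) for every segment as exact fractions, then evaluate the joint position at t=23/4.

Δ: Δ0=-5/2, Δ1=8/3, Δ2=-5/3
row 1: diag=10, rhs=31; c'=3/10, d'=31/10
row 2: denom=12−3·3/10=111/10; d'=(-26−3·31/10)/(111/10)=-353/111
back: M2=-353/111
back: M1=31/10−3/10·-353/111=150/37
M: M0=0, M1=150/37, M2=-353/111, M3=0
seg 0: a=2, c=M0/2=0, d=(M1−M0)/(6·2)=25/74, b=Δ0−h0·(2M0+M1)/6=-285/74
seg 1: a=-3, c=M1/2=75/37, d=(M2−M1)/(6·3)=-803/1998, b=Δ1−h1·(2M1+M2)/6=15/74
seg 2: a=5, c=M2/2=-353/222, d=(M3−M2)/(6·3)=353/1998, b=Δ2−h2·(2M2+M3)/6=56/37
t_q=23/4 → seg 2, τ=3/4; S=5+56/37·τ+-353/222·τ²+353/1998·τ³=25173/4736

  seg 0: a=2 b=-285/74 c=0 d=25/74
  seg 1: a=-3 b=15/74 c=75/37 d=-803/1998
  seg 2: a=5 b=56/37 c=-353/222 d=353/1998
S(23/4) = 25173/4736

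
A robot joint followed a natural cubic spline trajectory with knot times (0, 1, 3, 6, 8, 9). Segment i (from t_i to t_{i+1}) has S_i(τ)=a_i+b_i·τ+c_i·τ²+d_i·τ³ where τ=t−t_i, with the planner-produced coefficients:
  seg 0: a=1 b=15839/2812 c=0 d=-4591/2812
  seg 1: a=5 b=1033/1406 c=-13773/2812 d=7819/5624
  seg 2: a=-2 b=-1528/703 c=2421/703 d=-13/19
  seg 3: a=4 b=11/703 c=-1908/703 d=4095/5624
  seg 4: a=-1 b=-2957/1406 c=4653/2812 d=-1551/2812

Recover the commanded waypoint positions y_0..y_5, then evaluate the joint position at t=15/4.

y_0 = S_0(0) = a_0 = 1
y_1 = S_1(0) = a_1 = 5
y_2 = S_2(0) = a_2 = -2
y_3 = S_3(0) = a_3 = 4
y_4 = S_4(0) = a_4 = -1
y_5 = S_4(1) = -2
t_q=15/4 is in segment 2 (τ=3/4); S_2(τ)=-89159/44992

y_0=1 y_1=5 y_2=-2 y_3=4 y_4=-1 y_5=-2
S(15/4) = -89159/44992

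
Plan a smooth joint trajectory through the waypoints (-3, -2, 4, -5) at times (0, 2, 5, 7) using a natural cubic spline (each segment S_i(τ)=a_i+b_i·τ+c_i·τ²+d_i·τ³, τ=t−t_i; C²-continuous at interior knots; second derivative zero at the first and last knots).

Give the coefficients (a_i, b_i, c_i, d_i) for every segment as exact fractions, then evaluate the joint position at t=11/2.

Δ: Δ0=1/2, Δ1=2, Δ2=-9/2
row 1: diag=10, rhs=9; c'=3/10, d'=9/10
row 2: denom=10−3·3/10=91/10; d'=(-39−3·9/10)/(91/10)=-417/91
back: M2=-417/91
back: M1=9/10−3/10·-417/91=207/91
M: M0=0, M1=207/91, M2=-417/91, M3=0
seg 0: a=-3, c=M0/2=0, d=(M1−M0)/(6·2)=69/364, b=Δ0−h0·(2M0+M1)/6=-47/182
seg 1: a=-2, c=M1/2=207/182, d=(M2−M1)/(6·3)=-8/21, b=Δ1−h1·(2M1+M2)/6=367/182
seg 2: a=4, c=M2/2=-417/182, d=(M3−M2)/(6·2)=139/364, b=Δ2−h2·(2M2+M3)/6=-263/182
t_q=11/2 → seg 2, τ=1/2; S=4+-263/182·τ+-417/182·τ²+139/364·τ³=1145/416

  seg 0: a=-3 b=-47/182 c=0 d=69/364
  seg 1: a=-2 b=367/182 c=207/182 d=-8/21
  seg 2: a=4 b=-263/182 c=-417/182 d=139/364
S(11/2) = 1145/416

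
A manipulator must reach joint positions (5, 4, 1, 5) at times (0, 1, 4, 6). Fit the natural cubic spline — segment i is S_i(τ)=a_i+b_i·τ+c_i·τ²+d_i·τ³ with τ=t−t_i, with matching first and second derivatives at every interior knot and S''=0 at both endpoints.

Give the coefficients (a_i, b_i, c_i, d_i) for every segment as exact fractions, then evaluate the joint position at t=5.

  seg 0: a=5 b=-62/71 c=0 d=-9/71
  seg 1: a=4 b=-89/71 c=-27/71 d=11/71
  seg 2: a=1 b=46/71 c=72/71 d=-12/71
S(5) = 177/71

Δ: Δ0=-1, Δ1=-1, Δ2=2
row 1: diag=8, rhs=0; c'=3/8, d'=0
row 2: denom=10−3·3/8=71/8; d'=(18−3·0)/(71/8)=144/71
back: M2=144/71
back: M1=0−3/8·144/71=-54/71
M: M0=0, M1=-54/71, M2=144/71, M3=0
seg 0: a=5, c=M0/2=0, d=(M1−M0)/(6·1)=-9/71, b=Δ0−h0·(2M0+M1)/6=-62/71
seg 1: a=4, c=M1/2=-27/71, d=(M2−M1)/(6·3)=11/71, b=Δ1−h1·(2M1+M2)/6=-89/71
seg 2: a=1, c=M2/2=72/71, d=(M3−M2)/(6·2)=-12/71, b=Δ2−h2·(2M2+M3)/6=46/71
t_q=5 → seg 2, τ=1; S=1+46/71·τ+72/71·τ²+-12/71·τ³=177/71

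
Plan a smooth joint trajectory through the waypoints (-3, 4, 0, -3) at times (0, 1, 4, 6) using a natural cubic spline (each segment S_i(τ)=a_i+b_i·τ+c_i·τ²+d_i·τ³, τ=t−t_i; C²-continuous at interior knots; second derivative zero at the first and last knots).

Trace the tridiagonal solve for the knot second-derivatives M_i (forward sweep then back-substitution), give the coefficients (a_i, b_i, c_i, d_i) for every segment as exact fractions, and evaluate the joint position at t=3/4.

Δ: Δ0=7, Δ1=-4/3, Δ2=-3/2
row 1: diag=8, rhs=-50; c'=3/8, d'=-25/4
row 2: denom=10−3·3/8=71/8; d'=(-1−3·-25/4)/(71/8)=2
back: M2=2
back: M1=-25/4−3/8·2=-7
M: M0=0, M1=-7, M2=2, M3=0
seg 0: a=-3, c=M0/2=0, d=(M1−M0)/(6·1)=-7/6, b=Δ0−h0·(2M0+M1)/6=49/6
seg 1: a=4, c=M1/2=-7/2, d=(M2−M1)/(6·3)=1/2, b=Δ1−h1·(2M1+M2)/6=14/3
seg 2: a=0, c=M2/2=1, d=(M3−M2)/(6·2)=-1/6, b=Δ2−h2·(2M2+M3)/6=-17/6
t_q=3/4 → seg 0, τ=3/4; S=-3+49/6·τ+0·τ²+-7/6·τ³=337/128

  seg 0: a=-3 b=49/6 c=0 d=-7/6
  seg 1: a=4 b=14/3 c=-7/2 d=1/2
  seg 2: a=0 b=-17/6 c=1 d=-1/6
S(3/4) = 337/128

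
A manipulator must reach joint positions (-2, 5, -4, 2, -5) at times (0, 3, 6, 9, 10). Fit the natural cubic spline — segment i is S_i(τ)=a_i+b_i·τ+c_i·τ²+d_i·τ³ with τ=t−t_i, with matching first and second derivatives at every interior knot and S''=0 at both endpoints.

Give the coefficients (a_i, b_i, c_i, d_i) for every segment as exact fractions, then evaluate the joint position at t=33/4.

Δ: Δ0=7/3, Δ1=-3, Δ2=2, Δ3=-7
row 1: diag=12, rhs=-32; c'=1/4, d'=-8/3
row 2: denom=12−3·1/4=45/4; d'=(30−3·-8/3)/(45/4)=152/45
row 3: denom=8−3·4/15=36/5; d'=(-54−3·152/45)/(36/5)=-481/54
back: M3=-481/54
back: M2=152/45−4/15·-481/54=466/81
back: M1=-8/3−1/4·466/81=-665/162
M: M0=0, M1=-665/162, M2=466/81, M3=-481/54, M4=0
seg 0: a=-2, c=M0/2=0, d=(M1−M0)/(6·3)=-665/2916, b=Δ0−h0·(2M0+M1)/6=1421/324
seg 1: a=5, c=M1/2=-665/324, d=(M2−M1)/(6·3)=1597/2916, b=Δ1−h1·(2M1+M2)/6=-287/162
seg 2: a=-4, c=M2/2=233/81, d=(M3−M2)/(6·3)=-2375/2916, b=Δ2−h2·(2M2+M3)/6=227/324
seg 3: a=2, c=M3/2=-481/108, d=(M4−M3)/(6·1)=481/324, b=Δ3−h3·(2M3+M4)/6=-653/162
t_q=33/4 → seg 2, τ=9/4; S=-4+227/324·τ+233/81·τ²+-2375/2916·τ³=6593/2304

  seg 0: a=-2 b=1421/324 c=0 d=-665/2916
  seg 1: a=5 b=-287/162 c=-665/324 d=1597/2916
  seg 2: a=-4 b=227/324 c=233/81 d=-2375/2916
  seg 3: a=2 b=-653/162 c=-481/108 d=481/324
S(33/4) = 6593/2304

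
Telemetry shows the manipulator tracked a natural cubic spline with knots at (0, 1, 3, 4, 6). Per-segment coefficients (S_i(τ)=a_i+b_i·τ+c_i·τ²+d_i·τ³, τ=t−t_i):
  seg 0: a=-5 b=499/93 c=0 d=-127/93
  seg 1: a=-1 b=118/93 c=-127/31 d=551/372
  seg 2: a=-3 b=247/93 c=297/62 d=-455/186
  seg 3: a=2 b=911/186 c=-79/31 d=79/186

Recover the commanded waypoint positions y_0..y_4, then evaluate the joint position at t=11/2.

y_0=-5 y_1=-1 y_2=-3 y_3=2 y_4=5
S(11/2) = 2503/496

y_0 = S_0(0) = a_0 = -5
y_1 = S_1(0) = a_1 = -1
y_2 = S_2(0) = a_2 = -3
y_3 = S_3(0) = a_3 = 2
y_4 = S_3(2) = 5
t_q=11/2 is in segment 3 (τ=3/2); S_3(τ)=2503/496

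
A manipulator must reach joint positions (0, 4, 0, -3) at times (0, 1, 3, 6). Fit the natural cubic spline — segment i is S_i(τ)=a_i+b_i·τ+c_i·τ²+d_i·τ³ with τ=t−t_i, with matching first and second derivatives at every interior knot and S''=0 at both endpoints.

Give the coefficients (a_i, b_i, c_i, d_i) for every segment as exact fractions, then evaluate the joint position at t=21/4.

Δ: Δ0=4, Δ1=-2, Δ2=-1
row 1: diag=6, rhs=-36; c'=1/3, d'=-6
row 2: denom=10−2·1/3=28/3; d'=(6−2·-6)/(28/3)=27/14
back: M2=27/14
back: M1=-6−1/3·27/14=-93/14
M: M0=0, M1=-93/14, M2=27/14, M3=0
seg 0: a=0, c=M0/2=0, d=(M1−M0)/(6·1)=-31/28, b=Δ0−h0·(2M0+M1)/6=143/28
seg 1: a=4, c=M1/2=-93/28, d=(M2−M1)/(6·2)=5/7, b=Δ1−h1·(2M1+M2)/6=25/14
seg 2: a=0, c=M2/2=27/28, d=(M3−M2)/(6·3)=-3/28, b=Δ2−h2·(2M2+M3)/6=-41/14
t_q=21/4 → seg 2, τ=9/4; S=0+-41/14·τ+27/28·τ²+-3/28·τ³=-5247/1792

  seg 0: a=0 b=143/28 c=0 d=-31/28
  seg 1: a=4 b=25/14 c=-93/28 d=5/7
  seg 2: a=0 b=-41/14 c=27/28 d=-3/28
S(21/4) = -5247/1792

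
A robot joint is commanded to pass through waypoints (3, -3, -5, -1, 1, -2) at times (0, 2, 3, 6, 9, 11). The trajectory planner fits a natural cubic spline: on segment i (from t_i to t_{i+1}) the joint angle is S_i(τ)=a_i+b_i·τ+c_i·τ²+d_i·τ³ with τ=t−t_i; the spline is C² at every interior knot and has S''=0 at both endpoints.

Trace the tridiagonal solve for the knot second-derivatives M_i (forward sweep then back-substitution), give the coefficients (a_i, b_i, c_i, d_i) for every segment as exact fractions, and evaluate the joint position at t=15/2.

  seg 0: a=3 b=-4962/1559 c=0 d=285/6236
  seg 1: a=-3 b=-4107/1559 c=855/3118 d=1123/3118
  seg 2: a=-5 b=-3135/3118 c=2112/1559 d=-16139/84186
  seg 3: a=-1 b=3035/1559 c=-3467/9354 d=-1573/84186
  seg 4: a=1 b=-2437/3118 c=-840/1559 d=140/1559
S(15/2) = 25521/24944

Δ: Δ0=-3, Δ1=-2, Δ2=4/3, Δ3=2/3, Δ4=-3/2
row 1: diag=6, rhs=6; c'=1/6, d'=1
row 2: denom=8−1·1/6=47/6; d'=(20−1·1)/(47/6)=114/47
row 3: denom=12−3·18/47=510/47; d'=(-4−3·114/47)/(510/47)=-53/51
row 4: denom=10−3·47/170=1559/170; d'=(-13−3·-53/51)/(1559/170)=-1680/1559
back: M4=-1680/1559
back: M3=-53/51−47/170·-1680/1559=-3467/4677
back: M2=114/47−18/47·-3467/4677=4224/1559
back: M1=1−1/6·4224/1559=855/1559
M: M0=0, M1=855/1559, M2=4224/1559, M3=-3467/4677, M4=-1680/1559, M5=0
seg 0: a=3, c=M0/2=0, d=(M1−M0)/(6·2)=285/6236, b=Δ0−h0·(2M0+M1)/6=-4962/1559
seg 1: a=-3, c=M1/2=855/3118, d=(M2−M1)/(6·1)=1123/3118, b=Δ1−h1·(2M1+M2)/6=-4107/1559
seg 2: a=-5, c=M2/2=2112/1559, d=(M3−M2)/(6·3)=-16139/84186, b=Δ2−h2·(2M2+M3)/6=-3135/3118
seg 3: a=-1, c=M3/2=-3467/9354, d=(M4−M3)/(6·3)=-1573/84186, b=Δ3−h3·(2M3+M4)/6=3035/1559
seg 4: a=1, c=M4/2=-840/1559, d=(M5−M4)/(6·2)=140/1559, b=Δ4−h4·(2M4+M5)/6=-2437/3118
t_q=15/2 → seg 3, τ=3/2; S=-1+3035/1559·τ+-3467/9354·τ²+-1573/84186·τ³=25521/24944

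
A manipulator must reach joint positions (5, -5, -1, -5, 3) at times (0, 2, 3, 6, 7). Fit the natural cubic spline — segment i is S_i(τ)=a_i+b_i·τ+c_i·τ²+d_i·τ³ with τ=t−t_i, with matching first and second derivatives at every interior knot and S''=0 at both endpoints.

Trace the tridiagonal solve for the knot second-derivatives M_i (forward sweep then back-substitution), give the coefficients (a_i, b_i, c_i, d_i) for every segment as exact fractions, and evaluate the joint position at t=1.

Δ: Δ0=-5, Δ1=4, Δ2=-4/3, Δ3=8
row 1: diag=6, rhs=54; c'=1/6, d'=9
row 2: denom=8−1·1/6=47/6; d'=(-32−1·9)/(47/6)=-246/47
row 3: denom=8−3·18/47=322/47; d'=(56−3·-246/47)/(322/47)=1685/161
back: M3=1685/161
back: M2=-246/47−18/47·1685/161=-1488/161
back: M1=9−1/6·-1488/161=1697/161
M: M0=0, M1=1697/161, M2=-1488/161, M3=1685/161, M4=0
seg 0: a=5, c=M0/2=0, d=(M1−M0)/(6·2)=1697/1932, b=Δ0−h0·(2M0+M1)/6=-4112/483
seg 1: a=-5, c=M1/2=1697/322, d=(M2−M1)/(6·1)=-455/138, b=Δ1−h1·(2M1+M2)/6=979/483
seg 2: a=-1, c=M2/2=-744/161, d=(M3−M2)/(6·3)=3173/2898, b=Δ2−h2·(2M2+M3)/6=2585/966
seg 3: a=-5, c=M3/2=1685/322, d=(M4−M3)/(6·1)=-1685/966, b=Δ3−h3·(2M3+M4)/6=2179/483
t_q=1 → seg 0, τ=1; S=5+-4112/483·τ+0·τ²+1697/1932·τ³=-1697/644

  seg 0: a=5 b=-4112/483 c=0 d=1697/1932
  seg 1: a=-5 b=979/483 c=1697/322 d=-455/138
  seg 2: a=-1 b=2585/966 c=-744/161 d=3173/2898
  seg 3: a=-5 b=2179/483 c=1685/322 d=-1685/966
S(1) = -1697/644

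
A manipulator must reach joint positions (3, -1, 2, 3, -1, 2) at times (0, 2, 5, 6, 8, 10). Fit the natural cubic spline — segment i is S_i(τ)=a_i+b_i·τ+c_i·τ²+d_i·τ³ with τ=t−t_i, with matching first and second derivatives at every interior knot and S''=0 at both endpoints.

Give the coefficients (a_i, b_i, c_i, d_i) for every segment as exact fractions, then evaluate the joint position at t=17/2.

Δ: Δ0=-2, Δ1=1, Δ2=1, Δ3=-2, Δ4=3/2
row 1: diag=10, rhs=18; c'=3/10, d'=9/5
row 2: denom=8−3·3/10=71/10; d'=(0−3·9/5)/(71/10)=-54/71
row 3: denom=6−1·10/71=416/71; d'=(-18−1·-54/71)/(416/71)=-153/52
row 4: denom=8−2·71/208=761/104; d'=(21−2·-153/52)/(761/104)=2796/761
back: M4=2796/761
back: M3=-153/52−71/208·2796/761=-6387/1522
back: M2=-54/71−10/71·-6387/1522=-129/761
back: M1=9/5−3/10·-129/761=2817/1522
M: M0=0, M1=2817/1522, M2=-129/761, M3=-6387/1522, M4=2796/761, M5=0
seg 0: a=3, c=M0/2=0, d=(M1−M0)/(6·2)=939/6088, b=Δ0−h0·(2M0+M1)/6=-3983/1522
seg 1: a=-1, c=M1/2=2817/3044, d=(M2−M1)/(6·3)=-1025/9132, b=Δ1−h1·(2M1+M2)/6=-583/761
seg 2: a=2, c=M2/2=-129/1522, d=(M3−M2)/(6·1)=-2043/3044, b=Δ2−h2·(2M2+M3)/6=5345/3044
seg 3: a=3, c=M3/2=-6387/3044, d=(M4−M3)/(6·2)=3993/6088, b=Δ3−h3·(2M3+M4)/6=-325/761
seg 4: a=-1, c=M4/2=1398/761, d=(M5−M4)/(6·2)=-233/761, b=Δ4−h4·(2M4+M5)/6=-1445/1522
t_q=17/2 → seg 4, τ=1/2; S=-1+-1445/1522·τ+1398/761·τ²+-233/761·τ³=-6415/6088

  seg 0: a=3 b=-3983/1522 c=0 d=939/6088
  seg 1: a=-1 b=-583/761 c=2817/3044 d=-1025/9132
  seg 2: a=2 b=5345/3044 c=-129/1522 d=-2043/3044
  seg 3: a=3 b=-325/761 c=-6387/3044 d=3993/6088
  seg 4: a=-1 b=-1445/1522 c=1398/761 d=-233/761
S(17/2) = -6415/6088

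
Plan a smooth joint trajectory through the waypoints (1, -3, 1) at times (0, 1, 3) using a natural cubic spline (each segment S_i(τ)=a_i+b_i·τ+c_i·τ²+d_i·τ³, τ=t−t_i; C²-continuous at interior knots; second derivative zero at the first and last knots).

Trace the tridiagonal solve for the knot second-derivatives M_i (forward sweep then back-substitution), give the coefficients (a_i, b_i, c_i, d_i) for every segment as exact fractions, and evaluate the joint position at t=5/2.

Δ: Δ0=-4, Δ1=2
row 1: diag=6, rhs=36; c'=1/3, d'=6
back: M1=6
M: M0=0, M1=6, M2=0
seg 0: a=1, c=M0/2=0, d=(M1−M0)/(6·1)=1, b=Δ0−h0·(2M0+M1)/6=-5
seg 1: a=-3, c=M1/2=3, d=(M2−M1)/(6·2)=-1/2, b=Δ1−h1·(2M1+M2)/6=-2
t_q=5/2 → seg 1, τ=3/2; S=-3+-2·τ+3·τ²+-1/2·τ³=-15/16

  seg 0: a=1 b=-5 c=0 d=1
  seg 1: a=-3 b=-2 c=3 d=-1/2
S(5/2) = -15/16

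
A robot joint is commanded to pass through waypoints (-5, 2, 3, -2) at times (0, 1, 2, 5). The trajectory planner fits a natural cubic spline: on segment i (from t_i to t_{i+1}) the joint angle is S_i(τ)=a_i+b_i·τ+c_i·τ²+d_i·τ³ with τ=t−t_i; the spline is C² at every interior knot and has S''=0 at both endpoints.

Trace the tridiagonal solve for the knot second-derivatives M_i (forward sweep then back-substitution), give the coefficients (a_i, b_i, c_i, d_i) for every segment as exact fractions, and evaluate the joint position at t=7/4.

Δ: Δ0=7, Δ1=1, Δ2=-5/3
row 1: diag=4, rhs=-36; c'=1/4, d'=-9
row 2: denom=8−1·1/4=31/4; d'=(-16−1·-9)/(31/4)=-28/31
back: M2=-28/31
back: M1=-9−1/4·-28/31=-272/31
M: M0=0, M1=-272/31, M2=-28/31, M3=0
seg 0: a=-5, c=M0/2=0, d=(M1−M0)/(6·1)=-136/93, b=Δ0−h0·(2M0+M1)/6=787/93
seg 1: a=2, c=M1/2=-136/31, d=(M2−M1)/(6·1)=122/93, b=Δ1−h1·(2M1+M2)/6=379/93
seg 2: a=3, c=M2/2=-14/31, d=(M3−M2)/(6·3)=14/279, b=Δ2−h2·(2M2+M3)/6=-71/93
t_q=7/4 → seg 1, τ=3/4; S=2+379/93·τ+-136/31·τ²+122/93·τ³=3117/992

  seg 0: a=-5 b=787/93 c=0 d=-136/93
  seg 1: a=2 b=379/93 c=-136/31 d=122/93
  seg 2: a=3 b=-71/93 c=-14/31 d=14/279
S(7/4) = 3117/992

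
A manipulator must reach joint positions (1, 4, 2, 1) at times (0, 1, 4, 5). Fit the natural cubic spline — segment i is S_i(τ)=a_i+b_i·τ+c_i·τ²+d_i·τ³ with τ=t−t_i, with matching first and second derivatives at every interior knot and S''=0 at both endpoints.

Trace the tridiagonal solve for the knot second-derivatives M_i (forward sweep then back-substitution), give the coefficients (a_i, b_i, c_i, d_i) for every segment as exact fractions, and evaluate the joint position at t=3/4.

Δ: Δ0=3, Δ1=-2/3, Δ2=-1
row 1: diag=8, rhs=-22; c'=3/8, d'=-11/4
row 2: denom=8−3·3/8=55/8; d'=(-2−3·-11/4)/(55/8)=10/11
back: M2=10/11
back: M1=-11/4−3/8·10/11=-34/11
M: M0=0, M1=-34/11, M2=10/11, M3=0
seg 0: a=1, c=M0/2=0, d=(M1−M0)/(6·1)=-17/33, b=Δ0−h0·(2M0+M1)/6=116/33
seg 1: a=4, c=M1/2=-17/11, d=(M2−M1)/(6·3)=2/9, b=Δ1−h1·(2M1+M2)/6=65/33
seg 2: a=2, c=M2/2=5/11, d=(M3−M2)/(6·1)=-5/33, b=Δ2−h2·(2M2+M3)/6=-43/33
t_q=3/4 → seg 0, τ=3/4; S=1+116/33·τ+0·τ²+-17/33·τ³=2407/704

  seg 0: a=1 b=116/33 c=0 d=-17/33
  seg 1: a=4 b=65/33 c=-17/11 d=2/9
  seg 2: a=2 b=-43/33 c=5/11 d=-5/33
S(3/4) = 2407/704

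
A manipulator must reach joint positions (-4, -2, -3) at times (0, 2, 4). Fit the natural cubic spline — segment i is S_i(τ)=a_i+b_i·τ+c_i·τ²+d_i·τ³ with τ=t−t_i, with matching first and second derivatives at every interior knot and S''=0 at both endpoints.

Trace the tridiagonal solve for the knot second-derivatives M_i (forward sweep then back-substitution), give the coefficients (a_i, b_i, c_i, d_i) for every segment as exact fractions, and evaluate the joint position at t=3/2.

Δ: Δ0=1, Δ1=-1/2
row 1: diag=8, rhs=-9; c'=1/4, d'=-9/8
back: M1=-9/8
M: M0=0, M1=-9/8, M2=0
seg 0: a=-4, c=M0/2=0, d=(M1−M0)/(6·2)=-3/32, b=Δ0−h0·(2M0+M1)/6=11/8
seg 1: a=-2, c=M1/2=-9/16, d=(M2−M1)/(6·2)=3/32, b=Δ1−h1·(2M1+M2)/6=1/4
t_q=3/2 → seg 0, τ=3/2; S=-4+11/8·τ+0·τ²+-3/32·τ³=-577/256

  seg 0: a=-4 b=11/8 c=0 d=-3/32
  seg 1: a=-2 b=1/4 c=-9/16 d=3/32
S(3/2) = -577/256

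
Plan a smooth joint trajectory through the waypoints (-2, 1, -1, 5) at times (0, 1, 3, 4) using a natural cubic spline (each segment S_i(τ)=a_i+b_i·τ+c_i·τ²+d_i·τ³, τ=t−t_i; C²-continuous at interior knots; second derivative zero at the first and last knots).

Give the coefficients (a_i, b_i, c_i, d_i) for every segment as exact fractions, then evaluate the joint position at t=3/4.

Δ: Δ0=3, Δ1=-1, Δ2=6
row 1: diag=6, rhs=-24; c'=1/3, d'=-4
row 2: denom=6−2·1/3=16/3; d'=(42−2·-4)/(16/3)=75/8
back: M2=75/8
back: M1=-4−1/3·75/8=-57/8
M: M0=0, M1=-57/8, M2=75/8, M3=0
seg 0: a=-2, c=M0/2=0, d=(M1−M0)/(6·1)=-19/16, b=Δ0−h0·(2M0+M1)/6=67/16
seg 1: a=1, c=M1/2=-57/16, d=(M2−M1)/(6·2)=11/8, b=Δ1−h1·(2M1+M2)/6=5/8
seg 2: a=-1, c=M2/2=75/16, d=(M3−M2)/(6·1)=-25/16, b=Δ2−h2·(2M2+M3)/6=23/8
t_q=3/4 → seg 0, τ=3/4; S=-2+67/16·τ+0·τ²+-19/16·τ³=655/1024

  seg 0: a=-2 b=67/16 c=0 d=-19/16
  seg 1: a=1 b=5/8 c=-57/16 d=11/8
  seg 2: a=-1 b=23/8 c=75/16 d=-25/16
S(3/4) = 655/1024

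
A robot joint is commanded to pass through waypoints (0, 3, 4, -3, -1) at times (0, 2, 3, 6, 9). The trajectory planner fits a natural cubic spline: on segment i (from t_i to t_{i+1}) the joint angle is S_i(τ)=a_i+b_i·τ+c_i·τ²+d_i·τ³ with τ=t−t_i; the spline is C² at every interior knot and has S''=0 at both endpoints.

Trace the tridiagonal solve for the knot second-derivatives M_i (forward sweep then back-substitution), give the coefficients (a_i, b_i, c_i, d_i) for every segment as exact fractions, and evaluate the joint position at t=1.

  seg 0: a=0 b=377/255 c=0 d=11/2040
  seg 1: a=3 b=787/510 c=11/340 d=-587/1020
  seg 2: a=4 b=-121/1020 c=-144/85 d=65/204
  seg 3: a=-3 b=-857/510 c=399/340 d=-133/1020
S(1) = 1009/680

Δ: Δ0=3/2, Δ1=1, Δ2=-7/3, Δ3=2/3
row 1: diag=6, rhs=-3; c'=1/6, d'=-1/2
row 2: denom=8−1·1/6=47/6; d'=(-20−1·-1/2)/(47/6)=-117/47
row 3: denom=12−3·18/47=510/47; d'=(18−3·-117/47)/(510/47)=399/170
back: M3=399/170
back: M2=-117/47−18/47·399/170=-288/85
back: M1=-1/2−1/6·-288/85=11/170
M: M0=0, M1=11/170, M2=-288/85, M3=399/170, M4=0
seg 0: a=0, c=M0/2=0, d=(M1−M0)/(6·2)=11/2040, b=Δ0−h0·(2M0+M1)/6=377/255
seg 1: a=3, c=M1/2=11/340, d=(M2−M1)/(6·1)=-587/1020, b=Δ1−h1·(2M1+M2)/6=787/510
seg 2: a=4, c=M2/2=-144/85, d=(M3−M2)/(6·3)=65/204, b=Δ2−h2·(2M2+M3)/6=-121/1020
seg 3: a=-3, c=M3/2=399/340, d=(M4−M3)/(6·3)=-133/1020, b=Δ3−h3·(2M3+M4)/6=-857/510
t_q=1 → seg 0, τ=1; S=0+377/255·τ+0·τ²+11/2040·τ³=1009/680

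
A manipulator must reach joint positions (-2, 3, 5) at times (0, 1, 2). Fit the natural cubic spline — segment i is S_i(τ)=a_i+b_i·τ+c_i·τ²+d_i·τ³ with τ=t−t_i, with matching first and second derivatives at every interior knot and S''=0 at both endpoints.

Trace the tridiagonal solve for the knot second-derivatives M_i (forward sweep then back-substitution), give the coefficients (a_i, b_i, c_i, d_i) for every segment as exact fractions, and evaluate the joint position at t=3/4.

  seg 0: a=-2 b=23/4 c=0 d=-3/4
  seg 1: a=3 b=7/2 c=-9/4 d=3/4
S(3/4) = 511/256

Δ: Δ0=5, Δ1=2
row 1: diag=4, rhs=-18; c'=1/4, d'=-9/2
back: M1=-9/2
M: M0=0, M1=-9/2, M2=0
seg 0: a=-2, c=M0/2=0, d=(M1−M0)/(6·1)=-3/4, b=Δ0−h0·(2M0+M1)/6=23/4
seg 1: a=3, c=M1/2=-9/4, d=(M2−M1)/(6·1)=3/4, b=Δ1−h1·(2M1+M2)/6=7/2
t_q=3/4 → seg 0, τ=3/4; S=-2+23/4·τ+0·τ²+-3/4·τ³=511/256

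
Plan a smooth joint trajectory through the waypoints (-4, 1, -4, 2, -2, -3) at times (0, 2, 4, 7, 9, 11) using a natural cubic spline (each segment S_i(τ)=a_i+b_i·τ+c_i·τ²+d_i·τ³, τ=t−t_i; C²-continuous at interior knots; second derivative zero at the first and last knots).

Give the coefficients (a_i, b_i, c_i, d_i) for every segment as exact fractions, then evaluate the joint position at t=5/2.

Δ: Δ0=5/2, Δ1=-5/2, Δ2=2, Δ3=-2, Δ4=-1/2
row 1: diag=8, rhs=-30; c'=1/4, d'=-15/4
row 2: denom=10−2·1/4=19/2; d'=(27−2·-15/4)/(19/2)=69/19
row 3: denom=10−3·6/19=172/19; d'=(-24−3·69/19)/(172/19)=-663/172
row 4: denom=8−2·19/86=325/43; d'=(9−2·-663/172)/(325/43)=1437/650
back: M4=1437/650
back: M3=-663/172−19/86·1437/650=-2823/650
back: M2=69/19−6/19·-2823/650=1626/325
back: M1=-15/4−1/4·1626/325=-6501/1300
M: M0=0, M1=-6501/1300, M2=1626/325, M3=-2823/650, M4=1437/650, M5=0
seg 0: a=-4, c=M0/2=0, d=(M1−M0)/(6·2)=-2167/5200, b=Δ0−h0·(2M0+M1)/6=5417/1300
seg 1: a=1, c=M1/2=-6501/2600, d=(M2−M1)/(6·2)=867/1040, b=Δ1−h1·(2M1+M2)/6=-271/325
seg 2: a=-4, c=M2/2=813/325, d=(M3−M2)/(6·3)=-27/52, b=Δ2−h2·(2M2+M3)/6=-1081/1300
seg 3: a=2, c=M3/2=-2823/1300, d=(M4−M3)/(6·2)=71/130, b=Δ3−h3·(2M3+M4)/6=103/650
seg 4: a=-2, c=M4/2=1437/1300, d=(M5−M4)/(6·2)=-479/2600, b=Δ4−h4·(2M4+M5)/6=-1283/650
t_q=5/2 → seg 1, τ=1/2; S=1+-271/325·τ+-6501/2600·τ²+867/1040·τ³=199/3200

  seg 0: a=-4 b=5417/1300 c=0 d=-2167/5200
  seg 1: a=1 b=-271/325 c=-6501/2600 d=867/1040
  seg 2: a=-4 b=-1081/1300 c=813/325 d=-27/52
  seg 3: a=2 b=103/650 c=-2823/1300 d=71/130
  seg 4: a=-2 b=-1283/650 c=1437/1300 d=-479/2600
S(5/2) = 199/3200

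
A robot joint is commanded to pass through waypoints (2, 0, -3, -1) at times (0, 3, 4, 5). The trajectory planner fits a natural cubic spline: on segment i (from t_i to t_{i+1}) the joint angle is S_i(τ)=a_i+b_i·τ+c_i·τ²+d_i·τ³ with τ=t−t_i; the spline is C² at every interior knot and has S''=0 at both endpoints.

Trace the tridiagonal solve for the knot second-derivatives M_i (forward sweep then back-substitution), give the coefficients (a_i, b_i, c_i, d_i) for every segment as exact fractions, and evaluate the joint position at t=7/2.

  seg 0: a=2 b=67/93 c=0 d=-43/279
  seg 1: a=0 b=-320/93 c=-43/31 d=170/93
  seg 2: a=-3 b=-68/93 c=127/31 d=-127/93
S(7/2) = -57/31

Δ: Δ0=-2/3, Δ1=-3, Δ2=2
row 1: diag=8, rhs=-14; c'=1/8, d'=-7/4
row 2: denom=4−1·1/8=31/8; d'=(30−1·-7/4)/(31/8)=254/31
back: M2=254/31
back: M1=-7/4−1/8·254/31=-86/31
M: M0=0, M1=-86/31, M2=254/31, M3=0
seg 0: a=2, c=M0/2=0, d=(M1−M0)/(6·3)=-43/279, b=Δ0−h0·(2M0+M1)/6=67/93
seg 1: a=0, c=M1/2=-43/31, d=(M2−M1)/(6·1)=170/93, b=Δ1−h1·(2M1+M2)/6=-320/93
seg 2: a=-3, c=M2/2=127/31, d=(M3−M2)/(6·1)=-127/93, b=Δ2−h2·(2M2+M3)/6=-68/93
t_q=7/2 → seg 1, τ=1/2; S=0+-320/93·τ+-43/31·τ²+170/93·τ³=-57/31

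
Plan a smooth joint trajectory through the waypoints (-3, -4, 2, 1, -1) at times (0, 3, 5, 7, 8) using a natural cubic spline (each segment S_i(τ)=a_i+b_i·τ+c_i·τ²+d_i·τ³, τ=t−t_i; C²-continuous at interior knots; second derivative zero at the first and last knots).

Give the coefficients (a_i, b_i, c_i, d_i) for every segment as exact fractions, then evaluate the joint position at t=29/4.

  seg 0: a=-3 b=-515/312 c=0 d=137/936
  seg 1: a=-4 b=359/156 c=137/104 d=-151/312
  seg 2: a=2 b=275/156 c=-165/104 d=71/312
  seg 3: a=1 b=-289/156 c=-23/104 d=23/312
S(29/4) = 3489/6656

Δ: Δ0=-1/3, Δ1=3, Δ2=-1/2, Δ3=-2
row 1: diag=10, rhs=20; c'=1/5, d'=2
row 2: denom=8−2·1/5=38/5; d'=(-21−2·2)/(38/5)=-125/38
row 3: denom=6−2·5/19=104/19; d'=(-9−2·-125/38)/(104/19)=-23/52
back: M3=-23/52
back: M2=-125/38−5/19·-23/52=-165/52
back: M1=2−1/5·-165/52=137/52
M: M0=0, M1=137/52, M2=-165/52, M3=-23/52, M4=0
seg 0: a=-3, c=M0/2=0, d=(M1−M0)/(6·3)=137/936, b=Δ0−h0·(2M0+M1)/6=-515/312
seg 1: a=-4, c=M1/2=137/104, d=(M2−M1)/(6·2)=-151/312, b=Δ1−h1·(2M1+M2)/6=359/156
seg 2: a=2, c=M2/2=-165/104, d=(M3−M2)/(6·2)=71/312, b=Δ2−h2·(2M2+M3)/6=275/156
seg 3: a=1, c=M3/2=-23/104, d=(M4−M3)/(6·1)=23/312, b=Δ3−h3·(2M3+M4)/6=-289/156
t_q=29/4 → seg 3, τ=1/4; S=1+-289/156·τ+-23/104·τ²+23/312·τ³=3489/6656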